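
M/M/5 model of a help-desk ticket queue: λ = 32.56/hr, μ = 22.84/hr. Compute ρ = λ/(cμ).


ρ = λ/(cμ) = 32.56/(5·22.84) = 32.56/114.20 = 0.2851

Final: 0.2851


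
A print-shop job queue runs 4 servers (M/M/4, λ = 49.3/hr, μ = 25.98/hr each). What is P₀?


a = λ/μ = 49.3/25.98 = 1.8976; ρ = a/c = 0.4744
Σ_{k=0}^{3} a^k/k! (terms k=0..3) = 1.00000 + 1.89761 + 1.80047 + 1.13886 = 5.83695
Tail: a^4/(4!(1−ρ)) = 12.96675/(24·0.5256) = 1.02794
P₀ = 1/(5.83695 + 1.02794) = 1/6.86489 = 0.145669

Final: 0.145669


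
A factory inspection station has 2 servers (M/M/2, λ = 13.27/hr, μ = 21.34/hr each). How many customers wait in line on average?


a = λ/μ = 0.6218; ρ = a/2 = 0.3109
P₀ = 0.525648
Lq = P₀·a^c·ρ / (c!·(1−ρ)²) = 0.525648·0.38668·0.3109/(2·0.47483)
= 0.06655

Final: 0.06655


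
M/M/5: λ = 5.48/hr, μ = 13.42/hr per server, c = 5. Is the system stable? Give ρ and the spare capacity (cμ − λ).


Total capacity cμ = 5·13.42 = 67.10/hr
ρ = λ/(cμ) = 5.48/67.10 = 0.08167
Stable ⇔ ρ < 1: YES
Spare capacity = cμ − λ = 67.10 − 5.48 = 61.62/hr

Final: ρ = 0.08167; stable; margin = 61.62/hr


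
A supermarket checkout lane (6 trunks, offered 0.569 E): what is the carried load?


B(6,0.569) = 0.00002668 (Erlang-B)
Carried load = a(1 − B) = 0.569·(1 − 0.00002668) = 0.569·0.999973 = 0.5690 E

Final: 0.5690 Erlangs


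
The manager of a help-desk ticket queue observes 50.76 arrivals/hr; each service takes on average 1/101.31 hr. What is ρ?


ρ = λ/μ = 50.76/101.31 = 0.5010

Final: 0.5010


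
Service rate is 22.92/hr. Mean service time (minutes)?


Mean service time = 1/μ = 1/22.92 hour = 0.04363 hour
In minutes: 0.04363 × 60 = 2.6178 min

Final: 2.6178 min


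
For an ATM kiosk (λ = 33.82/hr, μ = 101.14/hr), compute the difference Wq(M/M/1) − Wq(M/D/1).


ρ = 33.82/101.14 = 0.3344
Wq(M/M/1) = ρ/(μ−λ) = 0.3344/67.32 = 0.004967 hr
Wq(M/D/1) = ρ/(2(μ−λ)) = 0.002484 hr
Savings = 0.004967 − 0.002484 = 0.002484 hr

Final: 0.002484 hr


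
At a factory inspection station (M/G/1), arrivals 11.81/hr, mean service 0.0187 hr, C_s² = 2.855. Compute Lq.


ρ = λ·E[S] = 11.81·0.0187 = 0.2208
Lq = ρ²(1+C_s²)/(2(1−ρ)) = 0.04877·(1+2.855)/(2·0.7792)
= 0.04877·3.8550/1.5583 = 0.12066

Final: 0.12066


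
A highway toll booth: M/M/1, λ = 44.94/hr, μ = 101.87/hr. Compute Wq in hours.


ρ = 44.94/101.87 = 0.4412
Wq = ρ/(μ−λ) = 0.4412/(101.87 − 44.94) = 0.4412/56.93 = 0.007749 hr

Final: 0.007749 hr


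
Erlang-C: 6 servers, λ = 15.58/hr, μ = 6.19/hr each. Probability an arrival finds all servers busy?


a = λ/μ = 2.5170; ρ = a/6 = 0.4195
P₀ = 0.080229 (from M/M/c formula)
C(c,a) = [a^c/(c!(1−ρ))]·P₀ = [254.24992/(720·0.5805)]·0.080229
= 0.60831·0.080229 = 0.048804

Final: 0.048804


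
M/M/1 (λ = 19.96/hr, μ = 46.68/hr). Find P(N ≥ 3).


ρ = 19.96/46.68 = 0.4276
P(N ≥ n) = ρ^n = 0.4276^3 = 0.078179

Final: 0.078179


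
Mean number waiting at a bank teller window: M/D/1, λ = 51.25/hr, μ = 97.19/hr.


ρ = 51.25/97.19 = 0.5273
M/D/1: Lq = ρ²/(2(1−ρ)) = 0.2781/(2·0.4727) = 0.29413

Final: 0.29413


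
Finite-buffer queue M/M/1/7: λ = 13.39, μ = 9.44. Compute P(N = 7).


ρ = λ/μ = 13.39/9.44 = 1.4184
P_K = (1−ρ)ρ^K/(1−ρ^(K+1)) = (-0.4184·11.552077)/(1 − 16.385838)
= -4.833761/-15.385838 = 0.314169

Final: 0.314169


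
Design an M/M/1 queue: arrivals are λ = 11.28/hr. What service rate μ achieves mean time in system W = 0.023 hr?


W = 1/(μ−λ) ⇒ μ − λ = 1/W = 1/0.023 = 43.4783
μ = λ + 1/W = 11.28 + 43.4783 = 54.7583 per hr

Final: 54.7583 /hr


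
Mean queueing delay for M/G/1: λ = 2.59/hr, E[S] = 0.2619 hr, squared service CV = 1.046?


ρ = λ·E[S] = 2.59·0.2619 = 0.6783
E[S²] = E[S]²(1+C_s²) = 0.2619²·(1+1.046) = 0.140338
Wq = λ·E[S²]/(2(1−ρ)) = 2.59·0.140338/(2·0.3217) = 0.56497 hr

Final: 0.56497 hr


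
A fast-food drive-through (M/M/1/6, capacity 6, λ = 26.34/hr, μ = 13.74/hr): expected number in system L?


ρ = 26.34/13.74 = 1.9170
L = ρ[1 − (K+1)ρ^K + Kρ^(K+1)] / [(1−ρ)(1−ρ^(K+1))]
Numerator: 1.9170·(1 − 7·49.633423 + 6·95.148789) = 430.294330
Denominator: (-0.9170)·(-94.148789) = 86.337317
L = 430.294330/86.337317 = 4.9839

Final: 4.9839


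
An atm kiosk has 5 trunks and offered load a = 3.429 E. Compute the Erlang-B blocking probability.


B(c,a) = (a^c/c!) / Σ_{k=0}^{c} a^k/k!
a^5/5! = 3.950537
Σ terms (k=0..5): 1.00000 + 3.42900 + 5.87902 + 6.71972 + 5.76048 + 3.95054 = 26.738759
B = 3.950537/26.738759 = 0.147746

Final: 0.147746


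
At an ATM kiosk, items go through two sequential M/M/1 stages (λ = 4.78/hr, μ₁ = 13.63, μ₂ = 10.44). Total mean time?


Each node sees arrival rate λ = 4.78/hr (tandem ⇒ throughput preserved).
W₁ = 1/(μ₁−λ) = 1/(13.63−4.78) = 0.11299 hr
W₂ = 1/(μ₂−λ) = 1/(10.44−4.78) = 0.17668 hr
W_total = W₁ + W₂ = 0.11299 + 0.17668 = 0.28967 hr

Final: 0.28967 hr


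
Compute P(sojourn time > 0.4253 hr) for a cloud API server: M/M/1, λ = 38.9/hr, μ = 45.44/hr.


W ~ Exponential(μ−λ) for M/M/1.
μ − λ = 45.44 − 38.9 = 6.5400
P(W > t) = e^{−(μ−λ)t} = e^{−2.7815} = 0.061948

Final: 0.061948


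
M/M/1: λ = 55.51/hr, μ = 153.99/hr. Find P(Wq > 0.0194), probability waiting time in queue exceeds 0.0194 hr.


ρ = 55.51/153.99 = 0.3605
P(Wq > t) = ρ·e^{−(μ−λ)t} = 0.3605·e^{−1.9105}
= 0.3605·0.148005 = 0.053352

Final: 0.053352


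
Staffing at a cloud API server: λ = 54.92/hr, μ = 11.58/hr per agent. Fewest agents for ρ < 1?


Stability requires cμ > λ ⇔ c > λ/μ.
λ/μ = 54.92/11.58 = 4.7427
Minimum integer c = ⌊4.7427⌋ + 1 = 5
Check: 5·11.58 = 57.90 > 54.92, while 4·11.58 = 46.32 ≤ 54.92

Final: 5 servers


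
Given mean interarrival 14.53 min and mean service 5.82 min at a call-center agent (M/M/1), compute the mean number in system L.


λ = 60/14.53 = 4.1294 /hr
μ = 60/5.82 = 10.3093 /hr
ρ = λ/μ = 4.1294/10.3093 = 0.4006
L = ρ/(1−ρ) = 0.4006/0.5994 = 0.6682

Final: 0.6682


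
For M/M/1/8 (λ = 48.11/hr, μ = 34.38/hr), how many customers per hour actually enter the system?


ρ = 1.3994; P_K = (1−ρ)ρ^8/(1−ρ^9) = 0.299966
λ_eff = λ(1 − P_K) = 48.11·(1 − 0.299966) = 48.11·0.700034 = 33.6786 /hr

Final: 33.6786 /hr


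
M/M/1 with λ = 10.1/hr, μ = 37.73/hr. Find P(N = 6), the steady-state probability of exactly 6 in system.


ρ = 10.1/37.73 = 0.2677
P_n = (1−ρ)·ρ^n = (1 − 0.2677)·0.2677^6 = 0.7323·0.0003680 = 0.0002695

Final: 0.0002695


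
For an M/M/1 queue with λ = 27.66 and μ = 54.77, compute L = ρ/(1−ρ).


ρ = λ/μ = 27.66/54.77 = 0.5050
L = ρ/(1−ρ) = 0.5050/(1 − 0.5050) = 0.5050/0.4950 = 1.0203

Final: 1.0203


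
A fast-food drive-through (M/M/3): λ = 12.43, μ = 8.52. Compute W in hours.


a = 1.4589; ρ = 0.4863; P₀ = 0.220720
Lq = P₀·a^c·ρ/(c!(1−ρ)²) = 0.21052
Wq = Lq/λ = 0.21052/12.43 = 0.01694 hr
W = Wq + 1/μ = 0.01694 + 0.11737 = 0.13431 hr

Final: 0.13431 hr


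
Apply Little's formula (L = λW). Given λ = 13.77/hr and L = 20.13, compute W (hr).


W = L/λ = 20.13/13.77 = 1.4619 hr

Final: 1.4619 hr


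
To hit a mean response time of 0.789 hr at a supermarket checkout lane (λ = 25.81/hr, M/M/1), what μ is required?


W = 1/(μ−λ) ⇒ μ − λ = 1/W = 1/0.789 = 1.2674
μ = λ + 1/W = 25.81 + 1.2674 = 27.0774 per hr

Final: 27.0774 /hr


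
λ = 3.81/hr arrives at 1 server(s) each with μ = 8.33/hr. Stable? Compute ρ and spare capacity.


Total capacity cμ = 1·8.33 = 8.33/hr
ρ = λ/(cμ) = 3.81/8.33 = 0.4574
Stable ⇔ ρ < 1: YES
Spare capacity = cμ − λ = 8.33 − 3.81 = 4.52/hr

Final: ρ = 0.4574; stable; margin = 4.52/hr


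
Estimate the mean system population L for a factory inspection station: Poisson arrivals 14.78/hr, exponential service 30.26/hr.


ρ = λ/μ = 14.78/30.26 = 0.4884
L = ρ/(1−ρ) = 0.4884/(1 − 0.4884) = 0.4884/0.5116 = 0.9548

Final: 0.9548


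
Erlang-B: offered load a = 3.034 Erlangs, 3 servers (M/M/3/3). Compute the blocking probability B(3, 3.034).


B(c,a) = (a^c/c!) / Σ_{k=0}^{c} a^k/k!
a^3/3! = 4.654741
Σ terms (k=0..3): 1.00000 + 3.03400 + 4.60258 + 4.65474 = 13.291319
B = 4.654741/13.291319 = 0.350209

Final: 0.350209


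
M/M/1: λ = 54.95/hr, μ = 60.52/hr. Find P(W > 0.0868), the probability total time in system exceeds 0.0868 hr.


W ~ Exponential(μ−λ) for M/M/1.
μ − λ = 60.52 − 54.95 = 5.5700
P(W > t) = e^{−(μ−λ)t} = e^{−0.4835} = 0.616636

Final: 0.616636


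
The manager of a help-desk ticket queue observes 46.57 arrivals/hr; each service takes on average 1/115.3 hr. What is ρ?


ρ = λ/μ = 46.57/115.3 = 0.4039

Final: 0.4039


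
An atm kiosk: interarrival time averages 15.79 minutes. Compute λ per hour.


λ = 1/(interarrival time) in consistent units.
1 hour = 60 min, so λ = 60/15.79 = 3.7999 per hour

Final: 3.7999 /hr


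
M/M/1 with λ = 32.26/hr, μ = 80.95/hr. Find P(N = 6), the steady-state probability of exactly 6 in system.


ρ = 32.26/80.95 = 0.3985
P_n = (1−ρ)·ρ^n = (1 − 0.3985)·0.3985^6 = 0.6015·0.004006 = 0.002409

Final: 0.002409


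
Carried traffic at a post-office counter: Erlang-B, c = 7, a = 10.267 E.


B(7,10.267) = 0.420755 (Erlang-B)
Carried load = a(1 − B) = 10.267·(1 − 0.420755) = 10.267·0.579245 = 5.9471 E

Final: 5.9471 Erlangs


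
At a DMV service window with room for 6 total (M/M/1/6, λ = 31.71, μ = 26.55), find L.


ρ = 31.71/26.55 = 1.1944
L = ρ[1 − (K+1)ρ^K + Kρ^(K+1)] / [(1−ρ)(1−ρ^(K+1))]
Numerator: 1.1944·(1 − 7·2.902621 + 6·3.466746) = 1.770183
Denominator: (-0.1944)·(-2.466746) = 0.479413
L = 1.770183/0.479413 = 3.6924

Final: 3.6924


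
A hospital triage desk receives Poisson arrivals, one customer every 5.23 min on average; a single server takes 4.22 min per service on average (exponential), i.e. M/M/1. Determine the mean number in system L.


λ = 60/5.23 = 11.4723 /hr
μ = 60/4.22 = 14.2180 /hr
ρ = λ/μ = 11.4723/14.2180 = 0.8069
L = ρ/(1−ρ) = 0.8069/0.1931 = 4.1782

Final: 4.1782


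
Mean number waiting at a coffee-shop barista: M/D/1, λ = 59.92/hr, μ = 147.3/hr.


ρ = 59.92/147.3 = 0.4068
M/D/1: Lq = ρ²/(2(1−ρ)) = 0.1655/(2·0.5932) = 0.13948

Final: 0.13948


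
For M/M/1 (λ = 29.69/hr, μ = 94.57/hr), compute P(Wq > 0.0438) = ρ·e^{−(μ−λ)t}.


ρ = 29.69/94.57 = 0.3139
P(Wq > t) = ρ·e^{−(μ−λ)t} = 0.3139·e^{−2.8417}
= 0.3139·0.058324 = 0.018311

Final: 0.018311


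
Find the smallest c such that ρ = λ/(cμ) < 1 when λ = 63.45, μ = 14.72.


Stability requires cμ > λ ⇔ c > λ/μ.
λ/μ = 63.45/14.72 = 4.3105
Minimum integer c = ⌊4.3105⌋ + 1 = 5
Check: 5·14.72 = 73.60 > 63.45, while 4·14.72 = 58.88 ≤ 63.45

Final: 5 servers


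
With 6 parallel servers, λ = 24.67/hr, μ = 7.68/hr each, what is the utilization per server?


ρ = λ/(cμ) = 24.67/(6·7.68) = 24.67/46.08 = 0.5354

Final: 0.5354


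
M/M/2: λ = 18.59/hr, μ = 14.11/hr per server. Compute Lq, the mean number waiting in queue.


a = λ/μ = 1.3175; ρ = a/2 = 0.6588
P₀ = 0.205725
Lq = P₀·a^c·ρ / (c!·(1−ρ)²) = 0.205725·1.73582·0.6588/(2·0.11645)
= 1.01006

Final: 1.01006


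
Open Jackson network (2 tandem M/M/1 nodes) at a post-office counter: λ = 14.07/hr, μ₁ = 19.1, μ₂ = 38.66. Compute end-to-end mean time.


Each node sees arrival rate λ = 14.07/hr (tandem ⇒ throughput preserved).
W₁ = 1/(μ₁−λ) = 1/(19.1−14.07) = 0.19881 hr
W₂ = 1/(μ₂−λ) = 1/(38.66−14.07) = 0.04067 hr
W_total = W₁ + W₂ = 0.19881 + 0.04067 = 0.23947 hr

Final: 0.23947 hr


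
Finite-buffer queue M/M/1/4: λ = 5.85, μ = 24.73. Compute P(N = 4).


ρ = λ/μ = 5.85/24.73 = 0.2366
P_K = (1−ρ)ρ^K/(1−ρ^(K+1)) = (0.7634·0.003131)/(1 − 0.0007407)
= 0.002391/0.999259 = 0.002392

Final: 0.002392


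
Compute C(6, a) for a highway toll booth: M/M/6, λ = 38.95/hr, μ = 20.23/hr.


a = λ/μ = 1.9254; ρ = a/6 = 0.3209
P₀ = 0.145652 (from M/M/c formula)
C(c,a) = [a^c/(c!(1−ρ))]·P₀ = [50.94124/(720·0.6791)]·0.145652
= 0.10418·0.145652 = 0.015175

Final: 0.015175


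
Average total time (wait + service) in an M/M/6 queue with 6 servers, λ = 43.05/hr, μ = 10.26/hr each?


a = 4.1959; ρ = 0.6993; P₀ = 0.013285
Lq = P₀·a^c·ρ/(c!(1−ρ)²) = 0.77886
Wq = Lq/λ = 0.77886/43.05 = 0.01809 hr
W = Wq + 1/μ = 0.01809 + 0.09747 = 0.11556 hr

Final: 0.11556 hr


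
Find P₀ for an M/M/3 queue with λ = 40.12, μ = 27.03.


a = λ/μ = 40.12/27.03 = 1.4843; ρ = a/c = 0.4948
Σ_{k=0}^{2} a^k/k! (terms k=0..2) = 1.00000 + 1.48428 + 1.10154 = 3.58582
Tail: a^3/(3!(1−ρ)) = 3.26998/(6·0.5052) = 1.07869
P₀ = 1/(3.58582 + 1.07869) = 1/4.66450 = 0.214385

Final: 0.214385


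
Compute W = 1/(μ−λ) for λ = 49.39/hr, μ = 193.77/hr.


W = 1/(μ−λ) = 1/(193.77 − 49.39) = 1/144.38 = 0.006926 hr

Final: 0.006926 hr


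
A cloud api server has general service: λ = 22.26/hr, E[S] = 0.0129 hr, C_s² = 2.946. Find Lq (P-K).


ρ = λ·E[S] = 22.26·0.0129 = 0.2872
Lq = ρ²(1+C_s²)/(2(1−ρ)) = 0.08246·(1+2.946)/(2·0.7128)
= 0.08246·3.9460/1.4257 = 0.22822

Final: 0.22822


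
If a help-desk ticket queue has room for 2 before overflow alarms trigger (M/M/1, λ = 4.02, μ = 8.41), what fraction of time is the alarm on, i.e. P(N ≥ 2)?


ρ = 4.02/8.41 = 0.4780
P(N ≥ n) = ρ^n = 0.4780^2 = 0.228486

Final: 0.228486


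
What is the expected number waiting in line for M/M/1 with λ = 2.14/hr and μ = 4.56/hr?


ρ = 2.14/4.56 = 0.4693
Lq = ρ²/(1−ρ) = 0.2202/0.5307 = 0.4150

Final: 0.4150


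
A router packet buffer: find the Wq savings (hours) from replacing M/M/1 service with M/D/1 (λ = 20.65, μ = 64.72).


ρ = 20.65/64.72 = 0.3191
Wq(M/M/1) = ρ/(μ−λ) = 0.3191/44.07 = 0.007240 hr
Wq(M/D/1) = ρ/(2(μ−λ)) = 0.003620 hr
Savings = 0.007240 − 0.003620 = 0.003620 hr

Final: 0.003620 hr


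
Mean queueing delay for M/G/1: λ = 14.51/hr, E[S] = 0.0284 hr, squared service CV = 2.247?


ρ = λ·E[S] = 14.51·0.0284 = 0.4121
E[S²] = E[S]²(1+C_s²) = 0.0284²·(1+2.247) = 0.002619
Wq = λ·E[S²]/(2(1−ρ)) = 14.51·0.002619/(2·0.5879) = 0.03232 hr

Final: 0.03232 hr


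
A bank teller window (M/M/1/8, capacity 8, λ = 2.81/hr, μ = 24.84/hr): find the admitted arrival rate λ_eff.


ρ = 0.1131; P_K = (1−ρ)ρ^8/(1−ρ^9) = 0.00000002378
λ_eff = λ(1 − P_K) = 2.81·(1 − 0.00000002378) = 2.81·1.000000 = 2.8100 /hr

Final: 2.8100 /hr


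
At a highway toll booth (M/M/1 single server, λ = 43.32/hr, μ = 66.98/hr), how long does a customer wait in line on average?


ρ = 43.32/66.98 = 0.6468
Wq = ρ/(μ−λ) = 0.6468/(66.98 − 43.32) = 0.6468/23.66 = 0.02734 hr

Final: 0.02734 hr


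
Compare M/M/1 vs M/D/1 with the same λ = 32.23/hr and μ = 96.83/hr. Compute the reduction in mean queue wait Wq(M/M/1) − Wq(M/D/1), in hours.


ρ = 32.23/96.83 = 0.3329
Wq(M/M/1) = ρ/(μ−λ) = 0.3329/64.60 = 0.005152 hr
Wq(M/D/1) = ρ/(2(μ−λ)) = 0.002576 hr
Savings = 0.005152 − 0.002576 = 0.002576 hr

Final: 0.002576 hr


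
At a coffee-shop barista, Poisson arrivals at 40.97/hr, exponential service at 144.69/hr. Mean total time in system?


W = 1/(μ−λ) = 1/(144.69 − 40.97) = 1/103.72 = 0.009641 hr

Final: 0.009641 hr


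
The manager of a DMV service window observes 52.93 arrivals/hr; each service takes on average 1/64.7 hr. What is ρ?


ρ = λ/μ = 52.93/64.7 = 0.8181

Final: 0.8181


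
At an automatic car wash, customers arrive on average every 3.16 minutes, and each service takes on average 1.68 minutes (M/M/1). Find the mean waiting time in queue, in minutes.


λ = 60/3.16 = 18.9873 /hr
μ = 60/1.68 = 35.7143 /hr
ρ = λ/μ = 18.9873/35.7143 = 0.5316
Wq = ρ/(μ−λ) = 0.5316/(35.7143−18.9873) = 0.03178 hr
In minutes: 0.03178·60 = 1.907 min

Final: 1.907 min


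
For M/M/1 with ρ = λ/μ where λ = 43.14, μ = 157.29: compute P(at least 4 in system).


ρ = 43.14/157.29 = 0.2743
P(N ≥ n) = ρ^n = 0.2743^4 = 0.005659

Final: 0.005659


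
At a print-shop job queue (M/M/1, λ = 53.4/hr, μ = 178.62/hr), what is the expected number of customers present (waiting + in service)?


ρ = λ/μ = 53.4/178.62 = 0.2990
L = ρ/(1−ρ) = 0.2990/(1 − 0.2990) = 0.2990/0.7010 = 0.4264

Final: 0.4264


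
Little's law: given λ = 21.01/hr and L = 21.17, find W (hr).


W = L/λ = 21.17/21.01 = 1.0076 hr

Final: 1.0076 hr


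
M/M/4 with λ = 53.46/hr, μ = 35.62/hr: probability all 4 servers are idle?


a = λ/μ = 53.46/35.62 = 1.5008; ρ = a/c = 0.3752
Σ_{k=0}^{3} a^k/k! (terms k=0..3) = 1.00000 + 1.50084 + 1.12626 + 0.56345 = 4.19055
Tail: a^4/(4!(1−ρ)) = 5.07388/(24·0.6248) = 0.33837
P₀ = 1/(4.19055 + 0.33837) = 1/4.52893 = 0.220803

Final: 0.220803


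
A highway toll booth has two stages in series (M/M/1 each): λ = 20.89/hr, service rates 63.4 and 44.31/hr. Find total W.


Each node sees arrival rate λ = 20.89/hr (tandem ⇒ throughput preserved).
W₁ = 1/(μ₁−λ) = 1/(63.4−20.89) = 0.02352 hr
W₂ = 1/(μ₂−λ) = 1/(44.31−20.89) = 0.04270 hr
W_total = W₁ + W₂ = 0.02352 + 0.04270 = 0.06622 hr

Final: 0.06622 hr


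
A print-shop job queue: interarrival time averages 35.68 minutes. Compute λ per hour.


λ = 1/(interarrival time) in consistent units.
1 hour = 60 min, so λ = 60/35.68 = 1.6816 per hour

Final: 1.6816 /hr


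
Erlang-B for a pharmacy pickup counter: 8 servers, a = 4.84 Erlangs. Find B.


B(c,a) = (a^c/c!) / Σ_{k=0}^{c} a^k/k!
a^8/8! = 7.468655
Σ terms (k=0..8): 1.00000 + 4.84000 + 11.71280 + 18.89665 + 22.86495 + 22.13327 + 17.85417 + 12.34488 + 7.46865 = 119.115375
B = 7.468655/119.115375 = 0.062701

Final: 0.062701


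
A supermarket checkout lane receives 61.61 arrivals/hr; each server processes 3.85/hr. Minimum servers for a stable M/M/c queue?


Stability requires cμ > λ ⇔ c > λ/μ.
λ/μ = 61.61/3.85 = 16.0026
Minimum integer c = ⌊16.0026⌋ + 1 = 17
Check: 17·3.85 = 65.45 > 61.61, while 16·3.85 = 61.60 ≤ 61.61

Final: 17 servers


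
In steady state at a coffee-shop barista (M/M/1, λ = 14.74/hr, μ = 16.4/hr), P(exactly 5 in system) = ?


ρ = 14.74/16.4 = 0.8988
P_n = (1−ρ)·ρ^n = (1 − 0.8988)·0.8988^5 = 0.1012·0.586500 = 0.059365

Final: 0.059365


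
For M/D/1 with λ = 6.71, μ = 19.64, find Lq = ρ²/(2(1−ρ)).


ρ = 6.71/19.64 = 0.3416
M/D/1: Lq = ρ²/(2(1−ρ)) = 0.1167/(2·0.6584) = 0.08865

Final: 0.08865


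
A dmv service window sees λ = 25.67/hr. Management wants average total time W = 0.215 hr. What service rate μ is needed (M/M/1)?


W = 1/(μ−λ) ⇒ μ − λ = 1/W = 1/0.215 = 4.6512
μ = λ + 1/W = 25.67 + 4.6512 = 30.3212 per hr

Final: 30.3212 /hr


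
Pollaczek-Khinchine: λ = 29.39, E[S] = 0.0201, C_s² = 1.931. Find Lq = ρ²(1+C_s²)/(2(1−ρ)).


ρ = λ·E[S] = 29.39·0.0201 = 0.5907
Lq = ρ²(1+C_s²)/(2(1−ρ)) = 0.3490·(1+1.931)/(2·0.4093)
= 0.3490·2.9310/0.8185 = 1.24962

Final: 1.24962


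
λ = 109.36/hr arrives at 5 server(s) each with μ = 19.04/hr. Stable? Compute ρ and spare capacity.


Total capacity cμ = 5·19.04 = 95.20/hr
ρ = λ/(cμ) = 109.36/95.20 = 1.1487
Stable ⇔ ρ < 1: NO
Spare capacity = cμ − λ = 95.20 − 109.36 = -14.16/hr

Final: ρ = 1.1487; unstable; margin = -14.16/hr


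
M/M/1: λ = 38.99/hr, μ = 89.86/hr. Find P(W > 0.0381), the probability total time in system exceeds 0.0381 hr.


W ~ Exponential(μ−λ) for M/M/1.
μ − λ = 89.86 − 38.99 = 50.8700
P(W > t) = e^{−(μ−λ)t} = e^{−1.9381} = 0.143970

Final: 0.143970


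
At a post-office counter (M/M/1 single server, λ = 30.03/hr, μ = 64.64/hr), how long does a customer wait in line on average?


ρ = 30.03/64.64 = 0.4646
Wq = ρ/(μ−λ) = 0.4646/(64.64 − 30.03) = 0.4646/34.61 = 0.01342 hr

Final: 0.01342 hr


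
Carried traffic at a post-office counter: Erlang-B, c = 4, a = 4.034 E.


B(4,4.034) = 0.313951 (Erlang-B)
Carried load = a(1 − B) = 4.034·(1 − 0.313951) = 4.034·0.686049 = 2.7675 E

Final: 2.7675 Erlangs


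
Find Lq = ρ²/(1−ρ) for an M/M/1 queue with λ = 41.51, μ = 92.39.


ρ = 41.51/92.39 = 0.4493
Lq = ρ²/(1−ρ) = 0.2019/0.5507 = 0.3666

Final: 0.3666


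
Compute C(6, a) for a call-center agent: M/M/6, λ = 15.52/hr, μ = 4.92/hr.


a = λ/μ = 3.1545; ρ = a/6 = 0.5257
P₀ = 0.041710 (from M/M/c formula)
C(c,a) = [a^c/(c!(1−ρ))]·P₀ = [985.28004/(720·0.4743)]·0.041710
= 2.88546·0.041710 = 0.120351

Final: 0.120351


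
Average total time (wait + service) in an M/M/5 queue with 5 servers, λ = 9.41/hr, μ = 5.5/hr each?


a = 1.7109; ρ = 0.3422; P₀ = 0.180117
Lq = P₀·a^c·ρ/(c!(1−ρ)²) = 0.01740
Wq = Lq/λ = 0.01740/9.41 = 0.001849 hr
W = Wq + 1/μ = 0.001849 + 0.18182 = 0.18367 hr

Final: 0.18367 hr


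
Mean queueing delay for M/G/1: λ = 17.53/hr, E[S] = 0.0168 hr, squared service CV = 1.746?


ρ = λ·E[S] = 17.53·0.0168 = 0.2945
E[S²] = E[S]²(1+C_s²) = 0.0168²·(1+1.746) = 0.0007750
Wq = λ·E[S²]/(2(1−ρ)) = 17.53·0.0007750/(2·0.7055) = 0.009629 hr

Final: 0.009629 hr


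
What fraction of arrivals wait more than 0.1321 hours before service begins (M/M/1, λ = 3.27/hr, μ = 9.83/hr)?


ρ = 3.27/9.83 = 0.3327
P(Wq > t) = ρ·e^{−(μ−λ)t} = 0.3327·e^{−0.8666}
= 0.3327·0.420388 = 0.139844

Final: 0.139844


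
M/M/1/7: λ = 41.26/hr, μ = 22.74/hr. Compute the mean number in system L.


ρ = 41.26/22.74 = 1.8144
L = ρ[1 − (K+1)ρ^K + Kρ^(K+1)] / [(1−ρ)(1−ρ^(K+1))]
Numerator: 1.8144·(1 − 8·64.739798 + 7·117.465439) = 554.015630
Denominator: (-0.8144)·(-116.465439) = 94.852240
L = 554.015630/94.852240 = 5.8408

Final: 5.8408


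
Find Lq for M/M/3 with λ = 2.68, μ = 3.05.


a = λ/μ = 0.8787; ρ = a/3 = 0.2929
P₀ = 0.412432
Lq = P₀·a^c·ρ / (c!·(1−ρ)²) = 0.412432·0.67843·0.2929/(6·0.50000)
= 0.02732

Final: 0.02732


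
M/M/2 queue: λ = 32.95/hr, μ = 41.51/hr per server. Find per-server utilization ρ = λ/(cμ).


ρ = λ/(cμ) = 32.95/(2·41.51) = 32.95/83.02 = 0.3969

Final: 0.3969


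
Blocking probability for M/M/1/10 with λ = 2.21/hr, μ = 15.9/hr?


ρ = λ/μ = 2.21/15.9 = 0.1390
P_K = (1−ρ)ρ^K/(1−ρ^(K+1)) = (0.8610·0.000000002691)/(1 − 3.741e-10)
= 0.000000002317/1.000000 = 0.000000002317

Final: 0.000000002317


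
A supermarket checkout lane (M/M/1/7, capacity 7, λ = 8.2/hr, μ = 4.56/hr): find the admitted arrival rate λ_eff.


ρ = 1.7982; P_K = (1−ρ)ρ^7/(1−ρ^8) = 0.448000
λ_eff = λ(1 − P_K) = 8.2·(1 − 0.448000) = 8.2·0.552000 = 4.5264 /hr

Final: 4.5264 /hr


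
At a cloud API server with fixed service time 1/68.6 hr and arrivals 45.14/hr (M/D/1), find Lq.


ρ = 45.14/68.6 = 0.6580
M/D/1: Lq = ρ²/(2(1−ρ)) = 0.4330/(2·0.3420) = 0.63305

Final: 0.63305


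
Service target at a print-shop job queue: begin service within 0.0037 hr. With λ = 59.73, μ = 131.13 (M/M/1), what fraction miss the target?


ρ = 59.73/131.13 = 0.4555
P(Wq > t) = ρ·e^{−(μ−λ)t} = 0.4555·e^{−0.2642}
= 0.4555·0.767835 = 0.349751

Final: 0.349751


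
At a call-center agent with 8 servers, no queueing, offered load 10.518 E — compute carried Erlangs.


B(8,10.518) = 0.361922 (Erlang-B)
Carried load = a(1 − B) = 10.518·(1 − 0.361922) = 10.518·0.638078 = 6.7113 E

Final: 6.7113 Erlangs


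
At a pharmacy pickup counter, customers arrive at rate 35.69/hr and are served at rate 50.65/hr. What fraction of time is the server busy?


ρ = λ/μ = 35.69/50.65 = 0.7046

Final: 0.7046


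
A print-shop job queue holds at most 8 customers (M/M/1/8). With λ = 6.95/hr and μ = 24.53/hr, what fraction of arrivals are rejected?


ρ = λ/μ = 6.95/24.53 = 0.2833
P_K = (1−ρ)ρ^K/(1−ρ^(K+1)) = (0.7167·0.00004152)/(1 − 0.00001176)
= 0.00002976/0.999988 = 0.00002976

Final: 0.00002976


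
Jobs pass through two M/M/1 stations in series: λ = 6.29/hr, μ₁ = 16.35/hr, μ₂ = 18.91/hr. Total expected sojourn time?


Each node sees arrival rate λ = 6.29/hr (tandem ⇒ throughput preserved).
W₁ = 1/(μ₁−λ) = 1/(16.35−6.29) = 0.09940 hr
W₂ = 1/(μ₂−λ) = 1/(18.91−6.29) = 0.07924 hr
W_total = W₁ + W₂ = 0.09940 + 0.07924 = 0.17864 hr

Final: 0.17864 hr


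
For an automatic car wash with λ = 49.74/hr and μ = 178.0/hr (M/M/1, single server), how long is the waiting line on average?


ρ = 49.74/178.0 = 0.2794
Lq = ρ²/(1−ρ) = 0.07809/0.7206 = 0.1084

Final: 0.1084


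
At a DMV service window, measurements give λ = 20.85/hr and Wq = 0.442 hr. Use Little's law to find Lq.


Lq = λWq = 20.85·0.442 = 9.2157

Final: 9.2157


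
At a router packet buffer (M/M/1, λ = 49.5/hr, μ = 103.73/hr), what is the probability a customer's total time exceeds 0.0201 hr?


W ~ Exponential(μ−λ) for M/M/1.
μ − λ = 103.73 − 49.5 = 54.2300
P(W > t) = e^{−(μ−λ)t} = e^{−1.0900} = 0.336209

Final: 0.336209


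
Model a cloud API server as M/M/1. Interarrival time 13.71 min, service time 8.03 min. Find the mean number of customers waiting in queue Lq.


λ = 60/13.71 = 4.3764 /hr
μ = 60/8.03 = 7.4720 /hr
ρ = λ/μ = 4.3764/7.4720 = 0.5857
Lq = ρ²/(1−ρ) = 0.3430/0.4143 = 0.8280

Final: 0.8280


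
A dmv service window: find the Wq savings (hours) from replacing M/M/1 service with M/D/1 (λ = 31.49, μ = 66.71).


ρ = 31.49/66.71 = 0.4720
Wq(M/M/1) = ρ/(μ−λ) = 0.4720/35.22 = 0.01340 hr
Wq(M/D/1) = ρ/(2(μ−λ)) = 0.006701 hr
Savings = 0.01340 − 0.006701 = 0.006701 hr

Final: 0.006701 hr


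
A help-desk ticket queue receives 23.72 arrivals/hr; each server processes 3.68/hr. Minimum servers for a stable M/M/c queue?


Stability requires cμ > λ ⇔ c > λ/μ.
λ/μ = 23.72/3.68 = 6.4457
Minimum integer c = ⌊6.4457⌋ + 1 = 7
Check: 7·3.68 = 25.76 > 23.72, while 6·3.68 = 22.08 ≤ 23.72

Final: 7 servers


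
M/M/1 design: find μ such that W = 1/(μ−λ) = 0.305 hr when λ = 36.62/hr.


W = 1/(μ−λ) ⇒ μ − λ = 1/W = 1/0.305 = 3.2787
μ = λ + 1/W = 36.62 + 3.2787 = 39.8987 per hr

Final: 39.8987 /hr


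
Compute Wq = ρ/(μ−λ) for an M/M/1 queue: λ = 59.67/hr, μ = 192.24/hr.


ρ = 59.67/192.24 = 0.3104
Wq = ρ/(μ−λ) = 0.3104/(192.24 − 59.67) = 0.3104/132.57 = 0.002341 hr

Final: 0.002341 hr


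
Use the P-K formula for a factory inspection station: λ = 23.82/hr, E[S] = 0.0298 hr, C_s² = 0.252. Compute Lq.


ρ = λ·E[S] = 23.82·0.0298 = 0.7098
Lq = ρ²(1+C_s²)/(2(1−ρ)) = 0.5039·(1+0.252)/(2·0.2902)
= 0.5039·1.2520/0.5803 = 1.08704

Final: 1.08704


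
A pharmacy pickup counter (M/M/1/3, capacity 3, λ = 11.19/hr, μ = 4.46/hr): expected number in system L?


ρ = 11.19/4.46 = 2.5090
L = ρ[1 − (K+1)ρ^K + Kρ^(K+1)] / [(1−ρ)(1−ρ^(K+1))]
Numerator: 2.5090·(1 − 4·15.793765 + 3·39.626062) = 142.266357
Denominator: (-1.5090)·(-38.626062) = 58.285515
L = 142.266357/58.285515 = 2.4409

Final: 2.4409


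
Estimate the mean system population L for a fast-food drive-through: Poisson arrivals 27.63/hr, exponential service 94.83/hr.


ρ = λ/μ = 27.63/94.83 = 0.2914
L = ρ/(1−ρ) = 0.2914/(1 − 0.2914) = 0.2914/0.7086 = 0.4112

Final: 0.4112


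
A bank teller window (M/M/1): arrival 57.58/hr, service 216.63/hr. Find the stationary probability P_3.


ρ = 57.58/216.63 = 0.2658
P_n = (1−ρ)·ρ^n = (1 − 0.2658)·0.2658^3 = 0.7342·0.018778 = 0.013787

Final: 0.013787


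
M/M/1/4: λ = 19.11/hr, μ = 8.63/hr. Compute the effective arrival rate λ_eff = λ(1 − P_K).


ρ = 2.2144; P_K = (1−ρ)ρ^4/(1−ρ^5) = 0.558901
λ_eff = λ(1 − P_K) = 19.11·(1 − 0.558901) = 19.11·0.441099 = 8.4294 /hr

Final: 8.4294 /hr


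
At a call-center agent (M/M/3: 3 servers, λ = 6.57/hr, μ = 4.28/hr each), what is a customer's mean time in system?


a = 1.5350; ρ = 0.5117; P₀ = 0.202111
Lq = P₀·a^c·ρ/(c!(1−ρ)²) = 0.26146
Wq = Lq/λ = 0.26146/6.57 = 0.03980 hr
W = Wq + 1/μ = 0.03980 + 0.23364 = 0.27344 hr

Final: 0.27344 hr


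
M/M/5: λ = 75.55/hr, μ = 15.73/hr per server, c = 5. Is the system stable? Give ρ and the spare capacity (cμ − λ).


Total capacity cμ = 5·15.73 = 78.65/hr
ρ = λ/(cμ) = 75.55/78.65 = 0.9606
Stable ⇔ ρ < 1: YES
Spare capacity = cμ − λ = 78.65 − 75.55 = 3.10/hr

Final: ρ = 0.9606; stable; margin = 3.10/hr


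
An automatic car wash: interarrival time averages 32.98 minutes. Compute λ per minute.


λ = 1/(interarrival time) in consistent units.
1 minute = 1 min, so λ = 1/32.98 = 0.03032 per minute

Final: 0.03032 /min


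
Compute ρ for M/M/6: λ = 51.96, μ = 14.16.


ρ = λ/(cμ) = 51.96/(6·14.16) = 51.96/84.96 = 0.6116

Final: 0.6116


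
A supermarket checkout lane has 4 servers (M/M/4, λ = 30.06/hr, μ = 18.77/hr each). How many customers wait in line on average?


a = λ/μ = 1.6015; ρ = a/4 = 0.4004
P₀ = 0.198983
Lq = P₀·a^c·ρ / (c!·(1−ρ)²) = 0.198983·6.57807·0.4004/(24·0.35955)
= 0.06073

Final: 0.06073


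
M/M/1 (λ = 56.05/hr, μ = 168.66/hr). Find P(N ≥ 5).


ρ = 56.05/168.66 = 0.3323
P(N ≥ n) = ρ^n = 0.3323^5 = 0.004053

Final: 0.004053


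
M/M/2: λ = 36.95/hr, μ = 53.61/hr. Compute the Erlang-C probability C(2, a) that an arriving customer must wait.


a = λ/μ = 0.6892; ρ = a/2 = 0.3446
P₀ = 0.487411 (from M/M/c formula)
C(c,a) = [a^c/(c!(1−ρ))]·P₀ = [0.47505/(2·0.6554)]·0.487411
= 0.36242·0.487411 = 0.176648

Final: 0.176648


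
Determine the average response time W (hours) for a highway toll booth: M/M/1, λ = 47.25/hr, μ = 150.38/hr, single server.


W = 1/(μ−λ) = 1/(150.38 − 47.25) = 1/103.13 = 0.009696 hr

Final: 0.009696 hr


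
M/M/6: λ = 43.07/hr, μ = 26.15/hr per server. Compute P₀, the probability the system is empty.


a = λ/μ = 43.07/26.15 = 1.6470; ρ = a/c = 0.2745
Σ_{k=0}^{5} a^k/k! (terms k=0..5) = 1.00000 + 1.64704 + 1.35636 + 0.74466 + 0.30662 + 0.10100 = 5.15568
Tail: a^6/(6!(1−ρ)) = 19.96269/(720·0.7255) = 0.03822
P₀ = 1/(5.15568 + 0.03822) = 1/5.19390 = 0.192533

Final: 0.192533


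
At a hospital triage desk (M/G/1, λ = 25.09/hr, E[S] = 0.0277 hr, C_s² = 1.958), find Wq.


ρ = λ·E[S] = 25.09·0.0277 = 0.6950
E[S²] = E[S]²(1+C_s²) = 0.0277²·(1+1.958) = 0.002270
Wq = λ·E[S²]/(2(1−ρ)) = 25.09·0.002270/(2·0.3050) = 0.09335 hr

Final: 0.09335 hr


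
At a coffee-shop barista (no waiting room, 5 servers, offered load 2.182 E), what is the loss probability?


B(c,a) = (a^c/c!) / Σ_{k=0}^{c} a^k/k!
a^5/5! = 0.412185
Σ terms (k=0..5): 1.00000 + 2.18200 + 2.38056 + 1.73146 + 0.94451 + 0.41219 = 8.650722
B = 0.412185/8.650722 = 0.047648

Final: 0.047648


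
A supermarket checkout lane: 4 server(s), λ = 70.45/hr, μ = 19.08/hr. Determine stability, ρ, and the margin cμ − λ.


Total capacity cμ = 4·19.08 = 76.32/hr
ρ = λ/(cμ) = 70.45/76.32 = 0.9231
Stable ⇔ ρ < 1: YES
Spare capacity = cμ − λ = 76.32 − 70.45 = 5.87/hr

Final: ρ = 0.9231; stable; margin = 5.87/hr


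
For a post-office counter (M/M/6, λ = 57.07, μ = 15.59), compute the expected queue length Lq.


a = λ/μ = 3.6607; ρ = a/6 = 0.6101
P₀ = 0.024349
Lq = P₀·a^c·ρ / (c!·(1−ρ)²) = 0.024349·2406.41510·0.6101/(720·0.15201)
= 0.32663

Final: 0.32663


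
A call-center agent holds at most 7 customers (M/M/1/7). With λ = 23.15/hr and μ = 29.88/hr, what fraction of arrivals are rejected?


ρ = λ/μ = 23.15/29.88 = 0.7748
P_K = (1−ρ)ρ^K/(1−ρ^(K+1)) = (0.2252·0.167569)/(1 − 0.129826)
= 0.037742/0.870174 = 0.043373

Final: 0.043373


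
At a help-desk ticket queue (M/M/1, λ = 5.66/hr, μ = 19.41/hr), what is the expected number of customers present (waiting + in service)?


ρ = λ/μ = 5.66/19.41 = 0.2916
L = ρ/(1−ρ) = 0.2916/(1 − 0.2916) = 0.2916/0.7084 = 0.4116

Final: 0.4116


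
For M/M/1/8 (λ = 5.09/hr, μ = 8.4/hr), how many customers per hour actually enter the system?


ρ = 0.6060; P_K = (1−ρ)ρ^8/(1−ρ^9) = 0.007242
λ_eff = λ(1 − P_K) = 5.09·(1 − 0.007242) = 5.09·0.992758 = 5.0531 /hr

Final: 5.0531 /hr


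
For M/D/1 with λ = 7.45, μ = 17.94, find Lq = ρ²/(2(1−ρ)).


ρ = 7.45/17.94 = 0.4153
M/D/1: Lq = ρ²/(2(1−ρ)) = 0.1725/(2·0.5847) = 0.14746

Final: 0.14746


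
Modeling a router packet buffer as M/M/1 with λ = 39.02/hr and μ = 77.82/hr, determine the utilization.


ρ = λ/μ = 39.02/77.82 = 0.5014

Final: 0.5014


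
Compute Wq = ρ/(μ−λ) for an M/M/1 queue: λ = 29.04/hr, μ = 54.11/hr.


ρ = 29.04/54.11 = 0.5367
Wq = ρ/(μ−λ) = 0.5367/(54.11 − 29.04) = 0.5367/25.07 = 0.02141 hr

Final: 0.02141 hr


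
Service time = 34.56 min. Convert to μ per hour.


μ = 1/(service time) in consistent units.
1 hour = 60 min, so μ = 60/34.56 = 1.7361 per hour

Final: 1.7361 /hr


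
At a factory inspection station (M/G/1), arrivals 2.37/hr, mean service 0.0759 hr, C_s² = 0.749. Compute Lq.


ρ = λ·E[S] = 2.37·0.0759 = 0.1799
Lq = ρ²(1+C_s²)/(2(1−ρ)) = 0.03236·(1+0.749)/(2·0.8201)
= 0.03236·1.7490/1.6402 = 0.03450

Final: 0.03450


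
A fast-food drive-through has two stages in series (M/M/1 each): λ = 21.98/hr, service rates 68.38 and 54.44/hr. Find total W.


Each node sees arrival rate λ = 21.98/hr (tandem ⇒ throughput preserved).
W₁ = 1/(μ₁−λ) = 1/(68.38−21.98) = 0.02155 hr
W₂ = 1/(μ₂−λ) = 1/(54.44−21.98) = 0.03081 hr
W_total = W₁ + W₂ = 0.02155 + 0.03081 = 0.05236 hr

Final: 0.05236 hr


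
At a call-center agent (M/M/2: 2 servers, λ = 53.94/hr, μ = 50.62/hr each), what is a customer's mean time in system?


a = 1.0656; ρ = 0.5328; P₀ = 0.304807
Lq = P₀·a^c·ρ/(c!(1−ρ)²) = 0.42239
Wq = Lq/λ = 0.42239/53.94 = 0.007831 hr
W = Wq + 1/μ = 0.007831 + 0.01976 = 0.02759 hr

Final: 0.02759 hr


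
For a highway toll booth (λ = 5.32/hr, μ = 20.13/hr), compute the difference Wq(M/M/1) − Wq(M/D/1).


ρ = 5.32/20.13 = 0.2643
Wq(M/M/1) = ρ/(μ−λ) = 0.2643/14.81 = 0.01784 hr
Wq(M/D/1) = ρ/(2(μ−λ)) = 0.008922 hr
Savings = 0.01784 − 0.008922 = 0.008922 hr

Final: 0.008922 hr


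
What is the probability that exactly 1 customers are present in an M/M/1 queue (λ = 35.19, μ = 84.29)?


ρ = 35.19/84.29 = 0.4175
P_n = (1−ρ)·ρ^n = (1 − 0.4175)·0.4175^1 = 0.5825·0.417487 = 0.243192

Final: 0.243192


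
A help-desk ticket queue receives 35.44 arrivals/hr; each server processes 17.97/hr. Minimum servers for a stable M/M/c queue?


Stability requires cμ > λ ⇔ c > λ/μ.
λ/μ = 35.44/17.97 = 1.9722
Minimum integer c = ⌊1.9722⌋ + 1 = 2
Check: 2·17.97 = 35.94 > 35.44, while 1·17.97 = 17.97 ≤ 35.44

Final: 2 servers


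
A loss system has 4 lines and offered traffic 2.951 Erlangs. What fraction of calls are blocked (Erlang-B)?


B(c,a) = (a^c/c!) / Σ_{k=0}^{c} a^k/k!
a^4/4! = 3.159844
Σ terms (k=0..4): 1.00000 + 2.95100 + 4.35420 + 4.28308 + 3.15984 = 15.748126
B = 3.159844/15.748126 = 0.200649

Final: 0.200649


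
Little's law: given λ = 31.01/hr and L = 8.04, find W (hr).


W = L/λ = 8.04/31.01 = 0.2593 hr

Final: 0.2593 hr


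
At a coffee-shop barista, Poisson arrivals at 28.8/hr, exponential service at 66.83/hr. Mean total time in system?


W = 1/(μ−λ) = 1/(66.83 − 28.8) = 1/38.03 = 0.02630 hr

Final: 0.02630 hr


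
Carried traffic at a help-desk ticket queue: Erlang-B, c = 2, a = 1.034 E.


B(2,1.034) = 0.208122 (Erlang-B)
Carried load = a(1 − B) = 1.034·(1 − 0.208122) = 1.034·0.791878 = 0.8188 E

Final: 0.8188 Erlangs


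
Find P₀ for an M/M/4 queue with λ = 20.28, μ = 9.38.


a = λ/μ = 20.28/9.38 = 2.1620; ρ = a/c = 0.5405
Σ_{k=0}^{3} a^k/k! (terms k=0..3) = 1.00000 + 2.16205 + 2.33722 + 1.68440 = 7.18367
Tail: a^4/(4!(1−ρ)) = 21.85045/(24·0.4595) = 1.98141
P₀ = 1/(7.18367 + 1.98141) = 1/9.16508 = 0.109110

Final: 0.109110


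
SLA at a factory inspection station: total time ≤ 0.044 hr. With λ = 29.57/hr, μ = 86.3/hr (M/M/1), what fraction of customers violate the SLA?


W ~ Exponential(μ−λ) for M/M/1.
μ − λ = 86.3 − 29.57 = 56.7300
P(W > t) = e^{−(μ−λ)t} = e^{−2.4961} = 0.082404

Final: 0.082404


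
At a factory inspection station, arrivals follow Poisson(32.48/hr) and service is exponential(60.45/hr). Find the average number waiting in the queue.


ρ = 32.48/60.45 = 0.5373
Lq = ρ²/(1−ρ) = 0.2887/0.4627 = 0.6239

Final: 0.6239


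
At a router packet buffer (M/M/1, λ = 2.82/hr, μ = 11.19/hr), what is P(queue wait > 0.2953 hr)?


ρ = 2.82/11.19 = 0.2520
P(Wq > t) = ρ·e^{−(μ−λ)t} = 0.2520·e^{−2.4717}
= 0.2520·0.084444 = 0.021281

Final: 0.021281


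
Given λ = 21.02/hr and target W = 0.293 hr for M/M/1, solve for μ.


W = 1/(μ−λ) ⇒ μ − λ = 1/W = 1/0.293 = 3.4130
μ = λ + 1/W = 21.02 + 3.4130 = 24.4330 per hr

Final: 24.4330 /hr


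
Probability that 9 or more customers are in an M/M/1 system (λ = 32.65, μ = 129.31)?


ρ = 32.65/129.31 = 0.2525
P(N ≥ n) = ρ^n = 0.2525^9 = 0.000004171

Final: 0.000004171


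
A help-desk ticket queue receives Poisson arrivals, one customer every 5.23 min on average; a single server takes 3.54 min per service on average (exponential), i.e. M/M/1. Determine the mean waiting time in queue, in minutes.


λ = 60/5.23 = 11.4723 /hr
μ = 60/3.54 = 16.9492 /hr
ρ = λ/μ = 11.4723/16.9492 = 0.6769
Wq = ρ/(μ−λ) = 0.6769/(16.9492−11.4723) = 0.12359 hr
In minutes: 0.12359·60 = 7.415 min

Final: 7.415 min


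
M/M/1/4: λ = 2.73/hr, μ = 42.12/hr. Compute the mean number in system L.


ρ = 2.73/42.12 = 0.06481
L = ρ[1 − (K+1)ρ^K + Kρ^(K+1)] / [(1−ρ)(1−ρ^(K+1))]
Numerator: 0.06481·(1 − 5·0.00001765 + 4·0.000001144) = 0.064809
Denominator: (0.9352)·(0.999999) = 0.935184
L = 0.064809/0.935184 = 0.06930

Final: 0.06930


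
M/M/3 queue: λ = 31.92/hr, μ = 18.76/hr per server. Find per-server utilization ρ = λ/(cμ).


ρ = λ/(cμ) = 31.92/(3·18.76) = 31.92/56.28 = 0.5672

Final: 0.5672


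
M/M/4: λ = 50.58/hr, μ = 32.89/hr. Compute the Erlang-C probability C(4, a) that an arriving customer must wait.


a = λ/μ = 1.5379; ρ = a/4 = 0.3845
P₀ = 0.212534 (from M/M/c formula)
C(c,a) = [a^c/(c!(1−ρ))]·P₀ = [5.59319/(24·0.6155)]·0.212534
= 0.37861·0.212534 = 0.080468

Final: 0.080468


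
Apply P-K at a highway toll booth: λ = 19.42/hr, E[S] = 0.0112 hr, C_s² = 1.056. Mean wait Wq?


ρ = λ·E[S] = 19.42·0.0112 = 0.2175
E[S²] = E[S]²(1+C_s²) = 0.0112²·(1+1.056) = 0.0002579
Wq = λ·E[S²]/(2(1−ρ)) = 19.42·0.0002579/(2·0.7825) = 0.003200 hr

Final: 0.003200 hr


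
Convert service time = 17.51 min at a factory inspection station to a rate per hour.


μ = 1/(service time) in consistent units.
1 hour = 60 min, so μ = 60/17.51 = 3.4266 per hour

Final: 3.4266 /hr


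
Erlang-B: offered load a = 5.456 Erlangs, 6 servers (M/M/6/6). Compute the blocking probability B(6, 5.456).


B(c,a) = (a^c/c!) / Σ_{k=0}^{c} a^k/k!
a^6/6! = 36.636474
Σ terms (k=0..6): 1.00000 + 5.45600 + 14.88397 + 27.06898 + 36.92208 + 40.28938 + 36.63647 = 162.256881
B = 36.636474/162.256881 = 0.225793

Final: 0.225793


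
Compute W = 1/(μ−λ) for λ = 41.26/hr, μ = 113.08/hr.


W = 1/(μ−λ) = 1/(113.08 − 41.26) = 1/71.82 = 0.01392 hr

Final: 0.01392 hr
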